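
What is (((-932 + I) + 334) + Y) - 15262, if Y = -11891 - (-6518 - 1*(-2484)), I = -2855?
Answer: -26572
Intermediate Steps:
Y = -7857 (Y = -11891 - (-6518 + 2484) = -11891 - 1*(-4034) = -11891 + 4034 = -7857)
(((-932 + I) + 334) + Y) - 15262 = (((-932 - 2855) + 334) - 7857) - 15262 = ((-3787 + 334) - 7857) - 15262 = (-3453 - 7857) - 15262 = -11310 - 15262 = -26572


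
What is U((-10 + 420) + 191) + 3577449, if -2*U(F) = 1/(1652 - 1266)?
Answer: 2761790627/772 ≈ 3.5774e+6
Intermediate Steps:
U(F) = -1/772 (U(F) = -1/(2*(1652 - 1266)) = -½/386 = -½*1/386 = -1/772)
U((-10 + 420) + 191) + 3577449 = -1/772 + 3577449 = 2761790627/772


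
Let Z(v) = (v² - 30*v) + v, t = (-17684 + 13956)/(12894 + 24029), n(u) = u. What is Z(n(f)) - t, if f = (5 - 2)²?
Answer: -6642412/36923 ≈ -179.90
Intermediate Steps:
f = 9 (f = 3² = 9)
t = -3728/36923 ≈ -0.10097
Z(v) = v² - 29*v
Z(n(f)) - t = 9*(-29 + 9) - 1*(-3728/36923) = 9*(-20) + 3728/36923 = -180 + 3728/36923 = -6642412/36923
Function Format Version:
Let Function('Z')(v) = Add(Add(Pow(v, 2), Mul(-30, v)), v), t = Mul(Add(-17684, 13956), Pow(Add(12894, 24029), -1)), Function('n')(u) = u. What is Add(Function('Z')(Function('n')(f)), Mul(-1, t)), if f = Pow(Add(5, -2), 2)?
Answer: Rational(-6642412, 36923) ≈ -179.90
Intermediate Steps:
f = 9 (f = Pow(3, 2) = 9)
t = Rational(-3728, 36923) (t = Mul(-3728, Pow(36923, -1)) = Mul(-3728, Rational(1, 36923)) = Rational(-3728, 36923) ≈ -0.10097)
Function('Z')(v) = Add(Pow(v, 2), Mul(-29, v))
Add(Function('Z')(Function('n')(f)), Mul(-1, t)) = Add(Mul(9, Add(-29, 9)), Mul(-1, Rational(-3728, 36923))) = Add(Mul(9, -20), Rational(3728, 36923)) = Add(-180, Rational(3728, 36923)) = Rational(-6642412, 36923)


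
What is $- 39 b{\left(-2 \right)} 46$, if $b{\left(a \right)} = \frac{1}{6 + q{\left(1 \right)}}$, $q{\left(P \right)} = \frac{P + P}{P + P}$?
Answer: $- \frac{1794}{7} \approx -256.29$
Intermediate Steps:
$q{\left(P \right)} = 1$ ($q{\left(P \right)} = \frac{2 P}{2 P} = 2 P \frac{1}{2 P} = 1$)
$b{\left(a \right)} = \frac{1}{7}$ ($b{\left(a \right)} = \frac{1}{6 + 1} = \frac{1}{7}$)
$- 39 b{\left(-2 \right)} 46 = \left(-39\right) \frac{1}{7} \cdot 46 = \left(- \frac{39}{7}\right) 46 = - \frac{1794}{7}$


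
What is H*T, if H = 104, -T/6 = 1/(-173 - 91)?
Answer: 26/11 ≈ 2.3636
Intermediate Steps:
T = 1/44 (T = -6/(-173 - 91) = -6/(-264) = -6*(-1/264) = 1/44 ≈ 0.022727)
H*T = 104*(1/44) = 26/11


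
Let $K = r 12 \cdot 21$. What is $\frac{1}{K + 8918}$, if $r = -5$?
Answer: $\frac{1}{7658} \approx 0.00013058$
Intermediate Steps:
$K = -1260$ ($K = \left(-5\right) 12 \cdot 21 = \left(-60\right) 21 = -1260$)
$\frac{1}{K + 8918} = \frac{1}{-1260 + 8918} = \frac{1}{7658}$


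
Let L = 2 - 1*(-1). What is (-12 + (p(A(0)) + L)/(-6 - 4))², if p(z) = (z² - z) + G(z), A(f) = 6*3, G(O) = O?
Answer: 199809/100 ≈ 1998.1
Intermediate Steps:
L = 3 (L = 2 + 1 = 3)
A(f) = 18
p(z) = z² (p(z) = (z² - z) + z = z²)
(-12 + (p(A(0)) + L)/(-6 - 4))² = (-12 + (18² + 3)/(-6 - 4))² = (-12 + (324 + 3)/(-10))² = (-12 + 327*(-⅒))² = (-12 - 327/10)² = (-447/10)² = 199809/100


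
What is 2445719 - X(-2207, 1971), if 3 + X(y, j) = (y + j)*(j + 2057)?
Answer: 3396330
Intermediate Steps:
X(y, j) = -3 + (2057 + j)*(j + y) (X(y, j) = -3 + (y + j)*(j + 2057) = -3 + (j + y)*(2057 + j) = -3 + (2057 + j)*(j + y))
2445719 - X(-2207, 1971) = 2445719 - (-3 + 1971² + 2057*1971 + 2057*(-2207) + 1971*(-2207)) = 2445719 - (-3 + 3884841 + 4054347 - 4539799 - 4349997) = 2445719 - 1*(-950611) = 2445719 + 950611 = 3396330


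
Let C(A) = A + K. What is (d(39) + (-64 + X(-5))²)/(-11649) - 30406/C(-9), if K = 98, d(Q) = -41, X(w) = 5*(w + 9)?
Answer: -354368149/1036761 ≈ -341.80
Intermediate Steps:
X(w) = 45 + 5*w (X(w) = 5*(9 + w) = 45 + 5*w)
C(A) = 98 + A (C(A) = A + 98 = 98 + A)
(d(39) + (-64 + X(-5))²)/(-11649) - 30406/C(-9) = (-41 + (-64 + (45 + 5*(-5)))²)/(-11649) - 30406/(98 - 9) = (-41 + (-64 + (45 - 25))²)*(-1/11649) - 30406/89 = (-41 + (-64 + 20)²)*(-1/11649) - 30406*1/89 = (-41 + (-44)²)*(-1/11649) - 30406/89 = (-41 + 1936)*(-1/11649) - 30406/89 = 1895*(-1/11649) - 30406/89 = -1895/11649 - 30406/89 = -354368149/1036761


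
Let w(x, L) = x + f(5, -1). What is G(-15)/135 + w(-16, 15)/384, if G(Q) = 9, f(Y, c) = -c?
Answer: 53/1920 ≈ 0.027604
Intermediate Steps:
w(x, L) = 1 + x (w(x, L) = x - 1*(-1) = x + 1 = 1 + x)
G(-15)/135 + w(-16, 15)/384 = 9/135 + (1 - 16)/384 = 9*(1/135) - 15*1/384 = 1/15 - 5/128 = 53/1920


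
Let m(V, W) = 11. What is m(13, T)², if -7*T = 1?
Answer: 121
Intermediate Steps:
T = -⅐ (T = -⅐*1 = -⅐ ≈ -0.14286)
m(13, T)² = 11² = 121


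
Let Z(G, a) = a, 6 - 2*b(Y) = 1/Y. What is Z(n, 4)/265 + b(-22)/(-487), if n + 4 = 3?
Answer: 50467/5678420 ≈ 0.0088875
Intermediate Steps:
b(Y) = 3 - 1/(2*Y)
n = -1 (n = -4 + 3 = -1)
Z(n, 4)/265 + b(-22)/(-487) = 4/265 + (3 - 1/2/(-22))/(-487) = 4*(1/265) + (3 - 1/2*(-1/22))*(-1/487) = 4/265 + (3 + 1/44)*(-1/487) = 4/265 + (133/44)*(-1/487) = 4/265 - 133/21428 = 50467/5678420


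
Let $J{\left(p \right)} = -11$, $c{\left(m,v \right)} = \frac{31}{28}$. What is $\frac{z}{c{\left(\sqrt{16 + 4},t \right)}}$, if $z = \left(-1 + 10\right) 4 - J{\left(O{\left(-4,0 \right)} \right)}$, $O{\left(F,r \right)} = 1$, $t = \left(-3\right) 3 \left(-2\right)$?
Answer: $\frac{1316}{31} \approx 42.452$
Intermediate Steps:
$t = 18$ ($t = \left(-9\right) \left(-2\right) = 18$)
$c{\left(m,v \right)} = \frac{31}{28}$ ($c{\left(m,v \right)} = 31 \cdot \frac{1}{28} = \frac{31}{28}$)
$z = 47$ ($z = \left(-1 + 10\right) 4 - -11 = 9 \cdot 4 + 11 = 36 + 11 = 47$)
$\frac{z}{c{\left(\sqrt{16 + 4},t \right)}} = \frac{47}{\frac{31}{28}} = 47 \cdot \frac{28}{31} = \frac{1316}{31}$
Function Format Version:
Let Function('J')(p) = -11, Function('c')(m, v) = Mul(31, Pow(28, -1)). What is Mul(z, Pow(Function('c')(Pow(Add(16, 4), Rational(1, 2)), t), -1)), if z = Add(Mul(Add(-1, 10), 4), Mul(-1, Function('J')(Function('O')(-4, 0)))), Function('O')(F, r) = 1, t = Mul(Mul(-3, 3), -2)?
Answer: Rational(1316, 31) ≈ 42.452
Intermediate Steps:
t = 18 (t = Mul(-9, -2) = 18)
Function('c')(m, v) = Rational(31, 28) (Function('c')(m, v) = Mul(31, Rational(1, 28)) = Rational(31, 28))
z = 47 (z = Add(Mul(Add(-1, 10), 4), Mul(-1, -11)) = Add(Mul(9, 4), 11) = Add(36, 11) = 47)
Mul(z, Pow(Function('c')(Pow(Add(16, 4), Rational(1, 2)), t), -1)) = Mul(47, Pow(Rational(31, 28), -1)) = Mul(47, Rational(28, 31)) = Rational(1316, 31)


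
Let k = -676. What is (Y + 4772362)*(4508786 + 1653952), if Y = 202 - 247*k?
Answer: 30441066209568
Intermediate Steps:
Y = 167174 (Y = 202 - 247*(-676) = 202 + 166972 = 167174)
(Y + 4772362)*(4508786 + 1653952) = (167174 + 4772362)*(4508786 + 1653952) = 4939536*6162738 = 30441066209568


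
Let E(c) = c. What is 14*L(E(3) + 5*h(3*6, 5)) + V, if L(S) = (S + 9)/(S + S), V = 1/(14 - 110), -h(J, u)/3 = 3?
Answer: 527/96 ≈ 5.4896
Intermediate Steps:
h(J, u) = -9 (h(J, u) = -3*3 = -9)
V = -1/96 (V = 1/(-96) = -1/96 ≈ -0.010417)
L(S) = (9 + S)/(2*S) (L(S) = (9 + S)/((2*S)) = (9 + S)*(1/(2*S)) = (9 + S)/(2*S))
14*L(E(3) + 5*h(3*6, 5)) + V = 14*((9 + (3 + 5*(-9)))/(2*(3 + 5*(-9)))) - 1/96 = 14*((9 + (3 - 45))/(2*(3 - 45))) - 1/96 = 14*((½)*(9 - 42)/(-42)) - 1/96 = 14*((½)*(-1/42)*(-33)) - 1/96 = 14*(11/28) - 1/96 = 11/2 - 1/96 = 527/96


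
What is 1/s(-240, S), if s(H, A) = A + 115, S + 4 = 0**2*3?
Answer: 1/111 ≈ 0.0090090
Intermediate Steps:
S = -4 (S = -4 + 0**2*3 = -4 + 0*3 = -4 + 0 = -4)
s(H, A) = 115 + A
1/s(-240, S) = 1/(115 - 4) = 1/111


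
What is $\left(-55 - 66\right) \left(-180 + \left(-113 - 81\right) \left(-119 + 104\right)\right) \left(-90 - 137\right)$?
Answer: $74984910$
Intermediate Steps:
$\left(-55 - 66\right) \left(-180 + \left(-113 - 81\right) \left(-119 + 104\right)\right) \left(-90 - 137\right) = \left(-55 - 66\right) \left(-180 - -2910\right) \left(-90 - 137\right) = - 121 \left(-180 + 2910\right) \left(-227\right) = - 121 \cdot 2730 \left(-227\right) = \left(-121\right) \left(-619710\right) = 74984910$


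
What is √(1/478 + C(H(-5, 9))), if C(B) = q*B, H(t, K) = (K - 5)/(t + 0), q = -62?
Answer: √283332110/2390 ≈ 7.0429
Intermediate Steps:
H(t, K) = (-5 + K)/t
C(B) = -62*B
√(1/478 + C(H(-5, 9))) = √(1/478 - 62*(-5 + 9)/(-5)) = √(1/478 - (-62)*4/5) = √(1/478 - 62*(-⅘)) = √(1/478 + 248/5) = √(118549/2390) = √283332110/2390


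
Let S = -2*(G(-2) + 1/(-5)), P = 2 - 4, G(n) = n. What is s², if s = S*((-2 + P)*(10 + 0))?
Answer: 30976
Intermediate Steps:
P = -2
S = 22/5 (S = -2*(-2 + 1/(-5)) = -2*(-2 - ⅕) = -2*(-11/5) = 22/5 ≈ 4.4000)
s = -176 (s = 22*((-2 - 2)*(10 + 0))/5 = 22*(-4*10)/5 = (22/5)*(-40) = -176)
s² = (-176)² = 30976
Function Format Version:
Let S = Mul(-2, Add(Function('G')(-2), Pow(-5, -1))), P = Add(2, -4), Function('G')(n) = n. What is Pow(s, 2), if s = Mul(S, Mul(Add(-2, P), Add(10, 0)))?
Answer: 30976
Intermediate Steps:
P = -2
S = Rational(22, 5) (S = Mul(-2, Add(-2, Pow(-5, -1))) = Mul(-2, Add(-2, Rational(-1, 5))) = Mul(-2, Rational(-11, 5)) = Rational(22, 5) ≈ 4.4000)
s = -176 (s = Mul(Rational(22, 5), Mul(Add(-2, -2), Add(10, 0))) = Mul(Rational(22, 5), Mul(-4, 10)) = Mul(Rational(22, 5), -40) = -176)
Pow(s, 2) = Pow(-176, 2) = 30976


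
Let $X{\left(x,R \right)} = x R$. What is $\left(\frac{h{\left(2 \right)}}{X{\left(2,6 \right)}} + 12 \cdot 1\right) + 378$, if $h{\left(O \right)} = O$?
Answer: $\frac{2341}{6} \approx 390.17$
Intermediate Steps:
$X{\left(x,R \right)} = R x$
$\left(\frac{h{\left(2 \right)}}{X{\left(2,6 \right)}} + 12 \cdot 1\right) + 378 = \left(\frac{2}{6 \cdot 2} + 12 \cdot 1\right) + 378 = \left(\frac{2}{12} + 12\right) + 378 = \left(2 \cdot \frac{1}{12} + 12\right) + 378 = \left(\frac{1}{6} + 12\right) + 378 = \frac{73}{6} + 378 = \frac{2341}{6}$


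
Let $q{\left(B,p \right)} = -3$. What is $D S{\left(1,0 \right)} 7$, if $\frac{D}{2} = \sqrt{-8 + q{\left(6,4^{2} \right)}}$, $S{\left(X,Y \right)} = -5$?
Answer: $- 70 i \sqrt{11} \approx - 232.16 i$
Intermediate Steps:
$D = 2 i \sqrt{11}$ ($D = 2 \sqrt{-8 - 3} = 2 \sqrt{-11} = 2 i \sqrt{11} \approx 6.6332 i$)
$D S{\left(1,0 \right)} 7 = 2 i \sqrt{11} \left(-5\right) 7 = - 10 i \sqrt{11} \cdot 7 = - 70 i \sqrt{11}$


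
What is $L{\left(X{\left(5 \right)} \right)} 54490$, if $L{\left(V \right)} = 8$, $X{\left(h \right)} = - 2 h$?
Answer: $435920$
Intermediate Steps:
$L{\left(X{\left(5 \right)} \right)} 54490 = 8 \cdot 54490 = 435920$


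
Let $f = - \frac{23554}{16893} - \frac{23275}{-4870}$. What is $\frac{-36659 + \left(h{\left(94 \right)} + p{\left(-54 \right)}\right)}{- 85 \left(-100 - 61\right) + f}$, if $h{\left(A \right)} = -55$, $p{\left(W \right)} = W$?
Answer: $- \frac{604972656576}{225225701989} \approx -2.6861$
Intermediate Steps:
$f = \frac{55695319}{16453782}$ ($f = \left(-23554\right) \frac{1}{16893} - - \frac{4655}{974} = - \frac{23554}{16893} + \frac{4655}{974} = \frac{55695319}{16453782} \approx 3.385$)
$\frac{-36659 + \left(h{\left(94 \right)} + p{\left(-54 \right)}\right)}{- 85 \left(-100 - 61\right) + f} = \frac{-36659 - 109}{- 85 \left(-100 - 61\right) + \frac{55695319}{16453782}} = \frac{-36659 - 109}{\left(-85\right) \left(-161\right) + \frac{55695319}{16453782}} = - \frac{36768}{13685 + \frac{55695319}{16453782}} = - \frac{36768}{\frac{225225701989}{16453782}} = \left(-36768\right) \frac{16453782}{225225701989} = - \frac{604972656576}{225225701989}$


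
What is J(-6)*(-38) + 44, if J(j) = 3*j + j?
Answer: 956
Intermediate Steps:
J(j) = 4*j
J(-6)*(-38) + 44 = (4*(-6))*(-38) + 44 = -24*(-38) + 44 = 912 + 44 = 956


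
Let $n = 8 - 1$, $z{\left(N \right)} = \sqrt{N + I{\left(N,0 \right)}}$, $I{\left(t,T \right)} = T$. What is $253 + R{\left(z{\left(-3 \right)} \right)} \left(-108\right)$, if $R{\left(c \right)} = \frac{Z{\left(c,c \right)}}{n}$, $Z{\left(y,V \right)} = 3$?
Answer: $\frac{1447}{7} \approx 206.71$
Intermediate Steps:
$z{\left(N \right)} = \sqrt{N}$ ($z{\left(N \right)} = \sqrt{N + 0} = \sqrt{N}$)
$n = 7$
$R{\left(c \right)} = \frac{3}{7}$
$253 + R{\left(z{\left(-3 \right)} \right)} \left(-108\right) = 253 + \frac{3}{7} \left(-108\right) = 253 - \frac{324}{7} = \frac{1447}{7}$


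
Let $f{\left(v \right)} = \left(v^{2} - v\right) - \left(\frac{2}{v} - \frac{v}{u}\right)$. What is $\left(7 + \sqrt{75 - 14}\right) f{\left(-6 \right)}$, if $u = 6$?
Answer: $\frac{868}{3} + \frac{124 \sqrt{61}}{3} \approx 612.16$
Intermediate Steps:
$f{\left(v \right)} = v^{2} - \frac{2}{v} - \frac{5 v}{6}$ ($f{\left(v \right)} = \left(v^{2} - v\right) + \left(\frac{v}{6} - \frac{2}{v}\right) = \left(v^{2} - v\right) + \left(- \frac{2}{v} + \frac{v}{6}\right) = v^{2} - \frac{2}{v} - \frac{5 v}{6}$)
$\left(7 + \sqrt{75 - 14}\right) f{\left(-6 \right)} = \left(7 + \sqrt{75 - 14}\right) \left(\left(-6\right)^{2} - \frac{2}{-6} - -5\right) = \left(7 + \sqrt{61}\right) \left(36 - - \frac{1}{3} + 5\right) = \left(7 + \sqrt{61}\right) \left(36 + \frac{1}{3} + 5\right) = \left(7 + \sqrt{61}\right) \frac{124}{3} = \frac{868}{3} + \frac{124 \sqrt{61}}{3}$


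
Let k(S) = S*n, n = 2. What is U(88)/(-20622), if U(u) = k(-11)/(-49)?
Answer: -11/505239 ≈ -2.1772e-5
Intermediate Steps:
k(S) = 2*S (k(S) = S*2 = 2*S)
U(u) = 22/49 (U(u) = (2*(-11))/(-49) = -22*(-1/49) = 22/49)
U(88)/(-20622) = (22/49)/(-20622) = (22/49)*(-1/20622) = -11/505239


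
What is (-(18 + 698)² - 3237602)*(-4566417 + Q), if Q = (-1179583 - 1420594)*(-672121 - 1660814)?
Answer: -22749212649698174124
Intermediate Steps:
Q = 6066043929495 (Q = -2600177*(-2332935) = 6066043929495)
(-(18 + 698)² - 3237602)*(-4566417 + Q) = (-(18 + 698)² - 3237602)*(-4566417 + 6066043929495) = (-1*716² - 3237602)*6066039363078 = (-1*512656 - 3237602)*6066039363078 = (-512656 - 3237602)*6066039363078 = -3750258*6066039363078 = -22749212649698174124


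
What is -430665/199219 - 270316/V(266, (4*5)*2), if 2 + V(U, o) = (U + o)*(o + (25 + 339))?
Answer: -473857309/108972793 ≈ -4.3484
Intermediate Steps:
V(U, o) = -2 + (364 + o)*(U + o) (V(U, o) = -2 + (U + o)*(o + (25 + 339)) = -2 + (U + o)*(o + 364) = -2 + (U + o)*(364 + o) = -2 + (364 + o)*(U + o))
-430665/199219 - 270316/V(266, (4*5)*2) = -430665/199219 - 270316/(-2 + ((4*5)*2)² + 364*266 + 364*((4*5)*2) + 266*((4*5)*2)) = -430665*1/199219 - 270316/(-2 + (20*2)² + 96824 + 364*(20*2) + 266*(20*2)) = -430665/199219 - 270316/(-2 + 40² + 96824 + 364*40 + 266*40) = -430665/199219 - 270316/(-2 + 1600 + 96824 + 14560 + 10640) = -430665/199219 - 270316/123622 = -430665/199219 - 270316*1/123622 = -430665/199219 - 135158/61811 = -473857309/108972793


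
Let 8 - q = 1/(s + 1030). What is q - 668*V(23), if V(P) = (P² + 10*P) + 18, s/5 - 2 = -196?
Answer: -31141681/60 ≈ -5.1903e+5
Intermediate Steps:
s = -970 (s = 10 + 5*(-196) = 10 - 980 = -970)
q = 479/60 (q = 8 - 1/(-970 + 1030) = 8 - 1/60 = 479/60 ≈ 7.9833)
V(P) = 18 + P² + 10*P
q - 668*V(23) = 479/60 - 668*(18 + 23² + 10*23) = 479/60 - 668*(18 + 529 + 230) = 479/60 - 668*777 = 479/60 - 519036 = -31141681/60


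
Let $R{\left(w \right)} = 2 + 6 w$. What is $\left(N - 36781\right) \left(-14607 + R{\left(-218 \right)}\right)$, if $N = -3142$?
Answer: $635294699$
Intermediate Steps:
$\left(N - 36781\right) \left(-14607 + R{\left(-218 \right)}\right) = \left(-3142 - 36781\right) \left(-14607 + \left(2 + 6 \left(-218\right)\right)\right) = - 39923 \left(-14607 + \left(2 - 1308\right)\right) = - 39923 \left(-14607 - 1306\right) = \left(-39923\right) \left(-15913\right) = 635294699$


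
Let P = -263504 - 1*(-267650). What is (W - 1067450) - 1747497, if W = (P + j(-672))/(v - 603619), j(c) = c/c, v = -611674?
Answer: -3420985388618/1215293 ≈ -2.8149e+6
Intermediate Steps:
j(c) = 1
P = 4146 (P = -263504 + 267650 = 4146)
W = -4147/1215293 (W = (4146 + 1)/(-611674 - 603619) = 4147/(-1215293) = 4147*(-1/1215293) = -4147/1215293 ≈ -0.0034123)
(W - 1067450) - 1747497 = (-4147/1215293 - 1067450) - 1747497 = -1297264516997/1215293 - 1747497 = -3420985388618/1215293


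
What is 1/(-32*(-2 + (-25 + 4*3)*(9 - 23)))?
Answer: -1/5760 ≈ -0.00017361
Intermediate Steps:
1/(-32*(-2 + (-25 + 4*3)*(9 - 23))) = 1/(-32*(-2 + (-25 + 12)*(-14))) = 1/(-32*(-2 - 13*(-14))) = 1/(-32*(-2 + 182)) = 1/(-32*180) = 1/(-5760) = -1/5760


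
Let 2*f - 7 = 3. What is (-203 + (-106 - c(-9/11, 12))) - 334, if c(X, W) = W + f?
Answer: -660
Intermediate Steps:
f = 5 (f = 7/2 + (½)*3 = 7/2 + 3/2 = 5)
c(X, W) = 5 + W (c(X, W) = W + 5 = 5 + W)
(-203 + (-106 - c(-9/11, 12))) - 334 = (-203 + (-106 - (5 + 12))) - 334 = (-203 + (-106 - 1*17)) - 334 = (-203 + (-106 - 17)) - 334 = (-203 - 123) - 334 = -326 - 334 = -660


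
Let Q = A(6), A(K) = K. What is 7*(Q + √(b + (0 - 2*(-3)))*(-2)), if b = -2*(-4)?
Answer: 42 - 14*√14 ≈ -10.383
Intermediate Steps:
b = 8
Q = 6
7*(Q + √(b + (0 - 2*(-3)))*(-2)) = 7*(6 + √(8 + (0 - 2*(-3)))*(-2)) = 7*(6 + √(8 + (0 + 6))*(-2)) = 7*(6 + √(8 + 6)*(-2)) = 7*(6 + √14*(-2)) = 7*(6 - 2*√14) = 42 - 14*√14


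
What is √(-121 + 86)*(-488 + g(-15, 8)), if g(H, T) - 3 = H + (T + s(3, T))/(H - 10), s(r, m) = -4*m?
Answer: -12476*I*√35/25 ≈ -2952.4*I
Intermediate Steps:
g(H, T) = 3 + H - 3*T/(-10 + H) (g(H, T) = 3 + (H + (T - 4*T)/(H - 10)) = 3 + (H + (-3*T)/(-10 + H)) = 3 + (H - 3*T/(-10 + H)) = 3 + H - 3*T/(-10 + H))
√(-121 + 86)*(-488 + g(-15, 8)) = √(-121 + 86)*(-488 + (-30 + (-15)² - 7*(-15) - 3*8)/(-10 - 15)) = √(-35)*(-488 + (-30 + 225 + 105 - 24)/(-25)) = (I*√35)*(-488 - 1/25*276) = (I*√35)*(-488 - 276/25) = (I*√35)*(-12476/25) = -12476*I*√35/25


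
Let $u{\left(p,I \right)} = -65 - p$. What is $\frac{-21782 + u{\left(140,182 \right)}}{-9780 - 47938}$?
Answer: $\frac{21987}{57718} \approx 0.38094$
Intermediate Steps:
$\frac{-21782 + u{\left(140,182 \right)}}{-9780 - 47938} = \frac{-21782 - 205}{-9780 - 47938} = \frac{-21782 - 205}{-57718} = \left(-21782 - 205\right) \left(- \frac{1}{57718}\right) = \left(-21987\right) \left(- \frac{1}{57718}\right) = \frac{21987}{57718}$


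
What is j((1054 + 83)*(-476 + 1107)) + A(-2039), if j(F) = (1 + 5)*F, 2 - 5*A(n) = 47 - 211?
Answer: 21523576/5 ≈ 4.3047e+6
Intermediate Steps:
A(n) = 166/5 (A(n) = 2/5 - (47 - 211)/5 = 2/5 - 1/5*(-164) = 2/5 + 164/5 = 166/5)
j(F) = 6*F
j((1054 + 83)*(-476 + 1107)) + A(-2039) = 6*((1054 + 83)*(-476 + 1107)) + 166/5 = 6*(1137*631) + 166/5 = 6*717447 + 166/5 = 4304682 + 166/5 = 21523576/5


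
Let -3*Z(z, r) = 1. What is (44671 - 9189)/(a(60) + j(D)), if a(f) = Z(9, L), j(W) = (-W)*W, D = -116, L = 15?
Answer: -106446/40369 ≈ -2.6368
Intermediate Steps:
Z(z, r) = -⅓ (Z(z, r) = -⅓*1 = -⅓)
j(W) = -W²
a(f) = -⅓
(44671 - 9189)/(a(60) + j(D)) = (44671 - 9189)/(-⅓ - 1*(-116)²) = 35482/(-⅓ - 1*13456) = 35482/(-⅓ - 13456) = 35482/(-40369/3) = 35482*(-3/40369) = -106446/40369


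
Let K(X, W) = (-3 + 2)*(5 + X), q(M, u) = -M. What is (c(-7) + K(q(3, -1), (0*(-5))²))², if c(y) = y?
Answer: 81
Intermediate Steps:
K(X, W) = -5 - X (K(X, W) = -(5 + X) = -5 - X)
(c(-7) + K(q(3, -1), (0*(-5))²))² = (-7 + (-5 - (-1)*3))² = (-7 + (-5 - 1*(-3)))² = (-7 + (-5 + 3))² = (-7 - 2)² = (-9)² = 81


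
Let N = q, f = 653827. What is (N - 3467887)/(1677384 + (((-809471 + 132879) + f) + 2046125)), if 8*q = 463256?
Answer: -852495/925186 ≈ -0.92143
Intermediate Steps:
q = 57907 (q = (⅛)*463256 = 57907)
N = 57907
(N - 3467887)/(1677384 + (((-809471 + 132879) + f) + 2046125)) = (57907 - 3467887)/(1677384 + (((-809471 + 132879) + 653827) + 2046125)) = -3409980/(1677384 + ((-676592 + 653827) + 2046125)) = -3409980/(1677384 + (-22765 + 2046125)) = -3409980/(1677384 + 2023360) = -3409980/3700744 = -3409980*1/3700744 = -852495/925186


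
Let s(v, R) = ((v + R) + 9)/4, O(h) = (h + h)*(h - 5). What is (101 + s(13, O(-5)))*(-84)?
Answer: -11046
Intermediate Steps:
O(h) = 2*h*(-5 + h) (O(h) = (2*h)*(-5 + h) = 2*h*(-5 + h))
s(v, R) = 9/4 + R/4 + v/4 (s(v, R) = ((R + v) + 9)*(¼) = (9 + R + v)*(¼) = 9/4 + R/4 + v/4)
(101 + s(13, O(-5)))*(-84) = (101 + (9/4 + (2*(-5)*(-5 - 5))/4 + (¼)*13))*(-84) = (101 + (9/4 + (2*(-5)*(-10))/4 + 13/4))*(-84) = (101 + (9/4 + (¼)*100 + 13/4))*(-84) = (101 + (9/4 + 25 + 13/4))*(-84) = (101 + 61/2)*(-84) = (263/2)*(-84) = -11046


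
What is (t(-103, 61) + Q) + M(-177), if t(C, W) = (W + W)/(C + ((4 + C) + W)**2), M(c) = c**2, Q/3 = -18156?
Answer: -31029277/1341 ≈ -23139.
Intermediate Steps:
Q = -54468 (Q = 3*(-18156) = -54468)
t(C, W) = 2*W/(C + (4 + C + W)**2) (t(C, W) = (2*W)/(C + (4 + C + W)**2) = 2*W/(C + (4 + C + W)**2))
(t(-103, 61) + Q) + M(-177) = (2*61/(-103 + (4 - 103 + 61)**2) - 54468) + (-177)**2 = (2*61/(-103 + (-38)**2) - 54468) + 31329 = (2*61/(-103 + 1444) - 54468) + 31329 = (2*61/1341 - 54468) + 31329 = (2*61*(1/1341) - 54468) + 31329 = (122/1341 - 54468) + 31329 = -73041466/1341 + 31329 = -31029277/1341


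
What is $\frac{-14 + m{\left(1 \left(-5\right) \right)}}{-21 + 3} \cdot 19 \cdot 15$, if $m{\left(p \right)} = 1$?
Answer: $\frac{1235}{6} \approx 205.83$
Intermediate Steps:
$\frac{-14 + m{\left(1 \left(-5\right) \right)}}{-21 + 3} \cdot 19 \cdot 15 = \frac{-14 + 1}{-21 + 3} \cdot 19 \cdot 15 = - \frac{13}{-18} \cdot 19 \cdot 15 = \left(-13\right) \left(- \frac{1}{18}\right) 19 \cdot 15 = \frac{13}{18} \cdot 19 \cdot 15 = \frac{247}{18} \cdot 15 = \frac{1235}{6}$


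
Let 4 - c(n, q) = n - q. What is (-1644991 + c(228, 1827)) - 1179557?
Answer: -2822945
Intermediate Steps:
c(n, q) = 4 + q - n (c(n, q) = 4 - (n - q) = 4 + (q - n) = 4 + q - n)
(-1644991 + c(228, 1827)) - 1179557 = (-1644991 + (4 + 1827 - 1*228)) - 1179557 = (-1644991 + (4 + 1827 - 228)) - 1179557 = (-1644991 + 1603) - 1179557 = -1643388 - 1179557 = -2822945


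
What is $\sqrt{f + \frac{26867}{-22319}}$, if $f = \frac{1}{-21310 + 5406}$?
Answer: $\frac{i \sqrt{9480021954192482}}{88740344} \approx 1.0972 i$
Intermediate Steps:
$f = - \frac{1}{15904}$ ($f = \frac{1}{-15904} = - \frac{1}{15904} \approx -6.2877 \cdot 10^{-5}$)
$\sqrt{f + \frac{26867}{-22319}} = \sqrt{- \frac{1}{15904} + \frac{26867}{-22319}} = \sqrt{- \frac{1}{15904} + 26867 \left(- \frac{1}{22319}\right)} = \sqrt{- \frac{1}{15904} - \frac{26867}{22319}} = \sqrt{- \frac{427315087}{354961376}} = \frac{i \sqrt{9480021954192482}}{88740344}$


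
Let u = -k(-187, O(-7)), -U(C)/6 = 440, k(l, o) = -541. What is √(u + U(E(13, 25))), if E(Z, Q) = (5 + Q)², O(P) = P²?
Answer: I*√2099 ≈ 45.815*I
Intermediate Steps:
U(C) = -2640 (U(C) = -6*440 = -2640)
u = 541 (u = -1*(-541) = 541)
√(u + U(E(13, 25))) = √(541 - 2640) = √(-2099) = I*√2099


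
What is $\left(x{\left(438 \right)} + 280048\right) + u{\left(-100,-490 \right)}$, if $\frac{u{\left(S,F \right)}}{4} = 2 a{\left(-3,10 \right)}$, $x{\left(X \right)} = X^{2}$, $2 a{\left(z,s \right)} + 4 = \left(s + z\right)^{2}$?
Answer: $472072$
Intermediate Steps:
$a{\left(z,s \right)} = -2 + \frac{\left(s + z\right)^{2}}{2}$
$u{\left(S,F \right)} = 180$ ($u{\left(S,F \right)} = 4 \cdot 2 \left(-2 + \frac{\left(10 - 3\right)^{2}}{2}\right) = 4 \cdot 2 \left(-2 + \frac{7^{2}}{2}\right) = 4 \cdot 2 \left(-2 + \frac{1}{2} \cdot 49\right) = 4 \cdot 2 \left(-2 + \frac{49}{2}\right) = 4 \cdot 2 \cdot \frac{45}{2} = 4 \cdot 45 = 180$)
$\left(x{\left(438 \right)} + 280048\right) + u{\left(-100,-490 \right)} = \left(438^{2} + 280048\right) + 180 = \left(191844 + 280048\right) + 180 = 471892 + 180 = 472072$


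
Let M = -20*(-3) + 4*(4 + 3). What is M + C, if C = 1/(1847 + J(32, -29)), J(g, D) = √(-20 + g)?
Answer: 300204783/3411397 - 2*√3/3411397 ≈ 88.000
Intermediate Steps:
M = 88 (M = 60 + 4*7 = 60 + 28 = 88)
C = 1/(1847 + 2*√3) (C = 1/(1847 + √(-20 + 32)) = 1/(1847 + √12) = 1/(1847 + 2*√3) ≈ 0.00054040)
M + C = 88 + (1847/3411397 - 2*√3/3411397) = 300204783/3411397 - 2*√3/3411397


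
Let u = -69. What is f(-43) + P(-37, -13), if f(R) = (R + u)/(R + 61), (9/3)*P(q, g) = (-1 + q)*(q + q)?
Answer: 8380/9 ≈ 931.11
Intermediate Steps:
P(q, g) = 2*q*(-1 + q)/3 (P(q, g) = ((-1 + q)*(q + q))/3 = ((-1 + q)*(2*q))/3 = (2*q*(-1 + q))/3 = 2*q*(-1 + q)/3)
f(R) = (-69 + R)/(61 + R) (f(R) = (R - 69)/(R + 61) = (-69 + R)/(61 + R))
f(-43) + P(-37, -13) = (-69 - 43)/(61 - 43) + (2/3)*(-37)*(-1 - 37) = -112/18 + (2/3)*(-37)*(-38) = (1/18)*(-112) + 2812/3 = -56/9 + 2812/3 = 8380/9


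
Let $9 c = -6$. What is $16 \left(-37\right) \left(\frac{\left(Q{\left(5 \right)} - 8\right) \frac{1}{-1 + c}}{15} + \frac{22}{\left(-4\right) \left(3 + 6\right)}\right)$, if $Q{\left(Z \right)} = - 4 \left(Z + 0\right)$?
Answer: $- \frac{67784}{225} \approx -301.26$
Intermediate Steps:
$c = - \frac{2}{3}$ ($c = \frac{1}{9} \left(-6\right) = - \frac{2}{3} \approx -0.66667$)
$Q{\left(Z \right)} = - 4 Z$
$16 \left(-37\right) \left(\frac{\left(Q{\left(5 \right)} - 8\right) \frac{1}{-1 + c}}{15} + \frac{22}{\left(-4\right) \left(3 + 6\right)}\right) = 16 \left(-37\right) \left(\frac{\left(\left(-4\right) 5 - 8\right) \frac{1}{-1 - \frac{2}{3}}}{15} + \frac{22}{\left(-4\right) \left(3 + 6\right)}\right) = - 592 \left(\frac{-20 - 8}{- \frac{5}{3}} \cdot \frac{1}{15} + \frac{22}{\left(-4\right) 9}\right) = - 592 \left(\left(-28\right) \left(- \frac{3}{5}\right) \frac{1}{15} + \frac{22}{-36}\right) = - 592 \left(\frac{84}{5} \cdot \frac{1}{15} + 22 \left(- \frac{1}{36}\right)\right) = - 592 \left(\frac{28}{25} - \frac{11}{18}\right) = \left(-592\right) \frac{229}{450} = - \frac{67784}{225}$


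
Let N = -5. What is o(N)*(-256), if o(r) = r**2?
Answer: -6400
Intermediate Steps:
o(N)*(-256) = (-5)**2*(-256) = 25*(-256) = -6400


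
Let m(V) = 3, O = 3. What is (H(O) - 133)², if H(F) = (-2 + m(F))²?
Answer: 17424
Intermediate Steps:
H(F) = 1 (H(F) = (-2 + 3)² = 1² = 1)
(H(O) - 133)² = (1 - 133)² = (-132)² = 17424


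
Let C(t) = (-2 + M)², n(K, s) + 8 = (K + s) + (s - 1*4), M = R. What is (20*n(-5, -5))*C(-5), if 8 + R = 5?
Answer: -13500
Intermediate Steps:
R = -3 (R = -8 + 5 = -3)
M = -3
n(K, s) = -12 + K + 2*s (n(K, s) = -8 + ((K + s) + (s - 1*4)) = -8 + ((K + s) + (s - 4)) = -8 + ((K + s) + (-4 + s)) = -8 + (-4 + K + 2*s) = -12 + K + 2*s)
C(t) = 25 (C(t) = (-2 - 3)² = (-5)² = 25)
(20*n(-5, -5))*C(-5) = (20*(-12 - 5 + 2*(-5)))*25 = (20*(-12 - 5 - 10))*25 = (20*(-27))*25 = -540*25 = -13500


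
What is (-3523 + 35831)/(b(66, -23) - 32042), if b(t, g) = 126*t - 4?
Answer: -16154/11865 ≈ -1.3615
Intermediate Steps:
b(t, g) = -4 + 126*t
(-3523 + 35831)/(b(66, -23) - 32042) = (-3523 + 35831)/((-4 + 126*66) - 32042) = 32308/((-4 + 8316) - 32042) = 32308/(8312 - 32042) = 32308/(-23730) = 32308*(-1/23730) = -16154/11865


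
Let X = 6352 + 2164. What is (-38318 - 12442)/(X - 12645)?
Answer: 50760/4129 ≈ 12.294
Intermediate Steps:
X = 8516
(-38318 - 12442)/(X - 12645) = (-38318 - 12442)/(8516 - 12645) = -50760/(-4129) = -50760*(-1/4129) = 50760/4129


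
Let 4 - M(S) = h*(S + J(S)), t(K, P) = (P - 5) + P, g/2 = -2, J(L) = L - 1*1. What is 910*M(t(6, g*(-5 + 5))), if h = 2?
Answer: 23660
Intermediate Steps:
J(L) = -1 + L (J(L) = L - 1 = -1 + L)
g = -4 (g = 2*(-2) = -4)
t(K, P) = -5 + 2*P (t(K, P) = (-5 + P) + P = -5 + 2*P)
M(S) = 6 - 4*S (M(S) = 4 - 2*(S + (-1 + S)) = 4 - 2*(-1 + 2*S) = 4 - (-2 + 4*S) = 4 + (2 - 4*S) = 6 - 4*S)
910*M(t(6, g*(-5 + 5))) = 910*(6 - 4*(-5 + 2*(-4*(-5 + 5)))) = 910*(6 - 4*(-5 + 2*(-4*0))) = 910*(6 - 4*(-5 + 2*0)) = 910*(6 - 4*(-5 + 0)) = 910*(6 - 4*(-5)) = 910*(6 + 20) = 910*26 = 23660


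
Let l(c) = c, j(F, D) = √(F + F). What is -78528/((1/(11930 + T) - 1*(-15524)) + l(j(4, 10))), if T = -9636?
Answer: -6415271046148224/1268218561671761 + 826497148416*√2/1268218561671761 ≈ -5.0576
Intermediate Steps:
j(F, D) = √2*√F (j(F, D) = √(2*F) = √2*√F)
-78528/((1/(11930 + T) - 1*(-15524)) + l(j(4, 10))) = -78528/((1/(11930 - 9636) - 1*(-15524)) + √2*√4) = -78528/((1/2294 + 15524) + √2*2) = -78528/((1/2294 + 15524) + 2*√2) = -78528/(35612057/2294 + 2*√2)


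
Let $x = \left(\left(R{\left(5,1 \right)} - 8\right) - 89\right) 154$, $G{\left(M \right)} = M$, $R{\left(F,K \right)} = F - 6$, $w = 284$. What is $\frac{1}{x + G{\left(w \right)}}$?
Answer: $- \frac{1}{14808} \approx -6.7531 \cdot 10^{-5}$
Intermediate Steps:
$R{\left(F,K \right)} = -6 + F$ ($R{\left(F,K \right)} = F - 6 = -6 + F$)
$x = -15092$ ($x = \left(\left(\left(-6 + 5\right) - 8\right) - 89\right) 154 = \left(\left(-1 - 8\right) - 89\right) 154 = \left(-9 - 89\right) 154 = \left(-98\right) 154 = -15092$)
$\frac{1}{x + G{\left(w \right)}} = \frac{1}{-15092 + 284} = \frac{1}{-14808} = - \frac{1}{14808}$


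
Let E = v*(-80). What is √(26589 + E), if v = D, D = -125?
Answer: √36589 ≈ 191.28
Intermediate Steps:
v = -125
E = 10000 (E = -125*(-80) = 10000)
√(26589 + E) = √(26589 + 10000) = √36589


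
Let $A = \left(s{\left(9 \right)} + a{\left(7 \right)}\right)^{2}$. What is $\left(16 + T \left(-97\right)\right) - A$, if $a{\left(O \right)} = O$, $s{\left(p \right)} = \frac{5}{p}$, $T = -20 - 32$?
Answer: $\frac{405236}{81} \approx 5002.9$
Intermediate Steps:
$T = -52$ ($T = -20 - 32 = -52$)
$A = \frac{4624}{81}$ ($A = \left(\frac{5}{9} + 7\right)^{2} = \left(\frac{68}{9}\right)^{2} = \frac{4624}{81} \approx 57.086$)
$\left(16 + T \left(-97\right)\right) - A = \left(16 - -5044\right) - \frac{4624}{81} = \left(16 + 5044\right) - \frac{4624}{81} = 5060 - \frac{4624}{81} = \frac{405236}{81}$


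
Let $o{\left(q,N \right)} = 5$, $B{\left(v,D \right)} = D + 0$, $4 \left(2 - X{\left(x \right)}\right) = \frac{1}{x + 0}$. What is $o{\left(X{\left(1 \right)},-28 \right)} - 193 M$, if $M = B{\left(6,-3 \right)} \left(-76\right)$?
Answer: $-43999$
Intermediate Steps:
$X{\left(x \right)} = 2 - \frac{1}{4 x}$ ($X{\left(x \right)} = 2 - \frac{1}{4 \left(x + 0\right)} = 2 - \frac{1}{4 x}$)
$B{\left(v,D \right)} = D$
$M = 228$ ($M = \left(-3\right) \left(-76\right) = 228$)
$o{\left(X{\left(1 \right)},-28 \right)} - 193 M = 5 - 44004 = -43999$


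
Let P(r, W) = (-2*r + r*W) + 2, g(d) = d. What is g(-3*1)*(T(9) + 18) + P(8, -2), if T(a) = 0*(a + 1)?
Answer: -84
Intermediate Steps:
T(a) = 0 (T(a) = 0*(1 + a) = 0)
P(r, W) = 2 - 2*r + W*r (P(r, W) = (-2*r + W*r) + 2 = 2 - 2*r + W*r)
g(-3*1)*(T(9) + 18) + P(8, -2) = (-3*1)*(0 + 18) + (2 - 2*8 - 2*8) = -3*18 + (2 - 16 - 16) = -54 - 30 = -84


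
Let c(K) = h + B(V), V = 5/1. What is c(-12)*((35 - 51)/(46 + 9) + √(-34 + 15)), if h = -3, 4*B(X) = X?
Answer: 28/55 - 7*I*√19/4 ≈ 0.50909 - 7.6281*I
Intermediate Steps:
V = 5 (V = 5*1 = 5)
B(X) = X/4
c(K) = -7/4 (c(K) = -3 + (¼)*5 = -3 + 5/4 = -7/4)
c(-12)*((35 - 51)/(46 + 9) + √(-34 + 15)) = -7*((35 - 51)/(46 + 9) + √(-34 + 15))/4 = -7*(-16/55 + √(-19))/4 = -7*(-16*1/55 + I*√19)/4 = -7*(-16/55 + I*√19)/4 = 28/55 - 7*I*√19/4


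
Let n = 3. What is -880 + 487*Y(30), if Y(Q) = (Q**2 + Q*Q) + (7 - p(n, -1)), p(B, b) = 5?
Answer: 876694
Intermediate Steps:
Y(Q) = 2 + 2*Q**2 (Y(Q) = (Q**2 + Q*Q) + (7 - 1*5) = (Q**2 + Q**2) + (7 - 5) = 2*Q**2 + 2 = 2 + 2*Q**2)
-880 + 487*Y(30) = -880 + 487*(2 + 2*30**2) = -880 + 487*(2 + 2*900) = -880 + 487*(2 + 1800) = -880 + 487*1802 = -880 + 877574 = 876694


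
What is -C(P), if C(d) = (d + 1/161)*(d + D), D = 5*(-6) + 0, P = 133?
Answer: -2205642/161 ≈ -13700.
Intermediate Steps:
D = -30 (D = -30 + 0 = -30)
C(d) = (-30 + d)*(1/161 + d) (C(d) = (d + 1/161)*(d - 30) = (d + 1/161)*(-30 + d) = (1/161 + d)*(-30 + d) = (-30 + d)*(1/161 + d))
-C(P) = -(-30/161 + 133**2 - 4829/161*133) = -(-30/161 + 17689 - 91751/23) = -1*2205642/161 = -2205642/161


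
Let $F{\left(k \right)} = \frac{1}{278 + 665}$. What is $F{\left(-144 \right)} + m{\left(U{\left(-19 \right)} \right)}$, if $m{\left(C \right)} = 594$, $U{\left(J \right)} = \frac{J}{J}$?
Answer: $\frac{560143}{943} \approx 594.0$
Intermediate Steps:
$U{\left(J \right)} = 1$
$F{\left(k \right)} = \frac{1}{943}$
$F{\left(-144 \right)} + m{\left(U{\left(-19 \right)} \right)} = \frac{1}{943} + 594 = \frac{560143}{943}$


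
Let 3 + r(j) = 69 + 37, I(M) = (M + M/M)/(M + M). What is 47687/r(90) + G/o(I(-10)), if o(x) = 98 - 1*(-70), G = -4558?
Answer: 3770971/8652 ≈ 435.85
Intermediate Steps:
I(M) = (1 + M)/(2*M) (I(M) = (M + 1)/((2*M)) = (1 + M)*(1/(2*M)) = (1 + M)/(2*M))
o(x) = 168 (o(x) = 98 + 70 = 168)
r(j) = 103 (r(j) = -3 + (69 + 37) = -3 + 106 = 103)
47687/r(90) + G/o(I(-10)) = 47687/103 - 4558/168 = 47687*(1/103) - 4558*1/168 = 47687/103 - 2279/84 = 3770971/8652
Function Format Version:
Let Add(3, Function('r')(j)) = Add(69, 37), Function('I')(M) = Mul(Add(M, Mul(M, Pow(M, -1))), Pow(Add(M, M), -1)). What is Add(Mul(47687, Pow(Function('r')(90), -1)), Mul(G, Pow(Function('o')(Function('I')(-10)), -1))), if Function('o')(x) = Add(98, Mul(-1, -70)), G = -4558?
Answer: Rational(3770971, 8652) ≈ 435.85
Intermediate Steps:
Function('I')(M) = Mul(Rational(1, 2), Pow(M, -1), Add(1, M)) (Function('I')(M) = Mul(Add(M, 1), Pow(Mul(2, M), -1)) = Mul(Add(1, M), Mul(Rational(1, 2), Pow(M, -1))) = Mul(Rational(1, 2), Pow(M, -1), Add(1, M)))
Function('o')(x) = 168 (Function('o')(x) = Add(98, 70) = 168)
Function('r')(j) = 103 (Function('r')(j) = Add(-3, Add(69, 37)) = Add(-3, 106) = 103)
Add(Mul(47687, Pow(Function('r')(90), -1)), Mul(G, Pow(Function('o')(Function('I')(-10)), -1))) = Add(Mul(47687, Pow(103, -1)), Mul(-4558, Pow(168, -1))) = Add(Mul(47687, Rational(1, 103)), Mul(-4558, Rational(1, 168))) = Add(Rational(47687, 103), Rational(-2279, 84)) = Rational(3770971, 8652)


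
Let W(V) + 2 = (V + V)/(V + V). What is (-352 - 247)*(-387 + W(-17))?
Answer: 232412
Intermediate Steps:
W(V) = -1 (W(V) = -2 + (V + V)/(V + V) = -2 + (2*V)/((2*V)) = -2 + (2*V)*(1/(2*V)) = -2 + 1 = -1)
(-352 - 247)*(-387 + W(-17)) = (-352 - 247)*(-387 - 1) = -599*(-388) = 232412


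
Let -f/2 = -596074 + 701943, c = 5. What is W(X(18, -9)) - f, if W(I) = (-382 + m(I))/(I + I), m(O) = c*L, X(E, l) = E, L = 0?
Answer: 3811093/18 ≈ 2.1173e+5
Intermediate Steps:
f = -211738 (f = -2*(-596074 + 701943) = -2*105869 = -211738)
m(O) = 0 (m(O) = 5*0 = 0)
W(I) = -191/I (W(I) = (-382 + 0)/(I + I) = -382*1/(2*I) = -191/I)
W(X(18, -9)) - f = -191/18 - 1*(-211738) = -191*1/18 + 211738 = -191/18 + 211738 = 3811093/18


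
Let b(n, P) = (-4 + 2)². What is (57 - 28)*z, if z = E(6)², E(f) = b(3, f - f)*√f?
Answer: 2784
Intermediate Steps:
b(n, P) = 4 (b(n, P) = (-2)² = 4)
E(f) = 4*√f
z = 96 (z = (4*√6)² = 96)
(57 - 28)*z = (57 - 28)*96 = 29*96 = 2784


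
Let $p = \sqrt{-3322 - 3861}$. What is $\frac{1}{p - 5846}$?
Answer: $- \frac{5846}{34182899} - \frac{i \sqrt{7183}}{34182899} \approx -0.00017102 - 2.4794 \cdot 10^{-6} i$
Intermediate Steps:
$p = i \sqrt{7183}$ ($p = \sqrt{-7183} = i \sqrt{7183} \approx 84.753 i$)
$\frac{1}{p - 5846} = \frac{1}{i \sqrt{7183} - 5846} = \frac{1}{-5846 + i \sqrt{7183}}$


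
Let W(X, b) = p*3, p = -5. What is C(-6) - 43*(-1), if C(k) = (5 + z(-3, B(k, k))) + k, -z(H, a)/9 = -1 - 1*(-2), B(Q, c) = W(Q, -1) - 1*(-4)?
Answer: 33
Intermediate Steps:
W(X, b) = -15 (W(X, b) = -5*3 = -15)
B(Q, c) = -11 (B(Q, c) = -15 - 1*(-4) = -15 + 4 = -11)
z(H, a) = -9 (z(H, a) = -9*(-1 - 1*(-2)) = -9*(-1 + 2) = -9*1 = -9)
C(k) = -4 + k (C(k) = (5 - 9) + k = -4 + k)
C(-6) - 43*(-1) = (-4 - 6) - 43*(-1) = -10 + 43 = 33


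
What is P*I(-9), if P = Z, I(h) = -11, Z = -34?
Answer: 374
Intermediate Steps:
P = -34
P*I(-9) = -34*(-11) = 374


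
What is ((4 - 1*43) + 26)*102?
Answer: -1326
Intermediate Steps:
((4 - 1*43) + 26)*102 = ((4 - 43) + 26)*102 = (-39 + 26)*102 = -13*102 = -1326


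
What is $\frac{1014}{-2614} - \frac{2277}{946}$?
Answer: $- \frac{314151}{112402} \approx -2.7949$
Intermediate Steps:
$\frac{1014}{-2614} - \frac{2277}{946} = 1014 \left(- \frac{1}{2614}\right) - \frac{207}{86} = - \frac{507}{1307} - \frac{207}{86} = - \frac{314151}{112402}$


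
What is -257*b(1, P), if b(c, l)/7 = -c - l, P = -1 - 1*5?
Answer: -8995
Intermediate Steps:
P = -6 (P = -1 - 5 = -6)
b(c, l) = -7*c - 7*l (b(c, l) = 7*(-c - l) = -7*c - 7*l)
-257*b(1, P) = -257*(-7*1 - 7*(-6)) = -257*(-7 + 42) = -257*35 = -8995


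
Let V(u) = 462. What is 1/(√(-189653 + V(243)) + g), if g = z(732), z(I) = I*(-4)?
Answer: -2928/8762375 - I*√189191/8762375 ≈ -0.00033416 - 4.964e-5*I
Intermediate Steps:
z(I) = -4*I
g = -2928 (g = -4*732 = -2928)
1/(√(-189653 + V(243)) + g) = 1/(√(-189653 + 462) - 2928) = 1/(√(-189191) - 2928) = 1/(I*√189191 - 2928) = 1/(-2928 + I*√189191)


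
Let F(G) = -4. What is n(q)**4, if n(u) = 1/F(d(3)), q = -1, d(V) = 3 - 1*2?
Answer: 1/256 ≈ 0.0039063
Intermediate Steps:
d(V) = 1 (d(V) = 3 - 2 = 1)
n(u) = -1/4 (n(u) = 1/(-4) = -1/4)
n(q)**4 = (-1/4)**4 = 1/256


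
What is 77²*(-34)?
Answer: -201586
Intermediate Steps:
77²*(-34) = 5929*(-34) = -201586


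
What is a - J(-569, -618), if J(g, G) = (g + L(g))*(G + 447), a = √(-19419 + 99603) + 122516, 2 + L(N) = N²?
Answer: 55388006 + 2*√20046 ≈ 5.5388e+7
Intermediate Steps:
L(N) = -2 + N²
a = 122516 + 2*√20046 (a = √80184 + 122516 = 2*√20046 + 122516 = 122516 + 2*√20046 ≈ 1.2280e+5)
J(g, G) = (447 + G)*(-2 + g + g²) (J(g, G) = (g + (-2 + g²))*(G + 447) = (-2 + g + g²)*(447 + G) = (447 + G)*(-2 + g + g²))
a - J(-569, -618) = (122516 + 2*√20046) - (-894 + 447*(-569) + 447*(-569)² - 618*(-569) - 618*(-2 + (-569)²)) = (122516 + 2*√20046) - (-894 - 254343 + 447*323761 + 351642 - 618*(-2 + 323761)) = (122516 + 2*√20046) - (-894 - 254343 + 144721167 + 351642 - 618*323759) = (122516 + 2*√20046) - (-894 - 254343 + 144721167 + 351642 - 200083062) = (122516 + 2*√20046) - 1*(-55265490) = (122516 + 2*√20046) + 55265490 = 55388006 + 2*√20046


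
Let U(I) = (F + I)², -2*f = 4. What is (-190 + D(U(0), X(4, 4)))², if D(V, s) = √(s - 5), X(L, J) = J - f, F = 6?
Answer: 35721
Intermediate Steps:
f = -2 (f = -½*4 = -2)
X(L, J) = 2 + J (X(L, J) = J - 1*(-2) = J + 2 = 2 + J)
U(I) = (6 + I)²
D(V, s) = √(-5 + s)
(-190 + D(U(0), X(4, 4)))² = (-190 + √(-5 + (2 + 4)))² = (-190 + √(-5 + 6))² = (-190 + √1)² = (-190 + 1)² = (-189)² = 35721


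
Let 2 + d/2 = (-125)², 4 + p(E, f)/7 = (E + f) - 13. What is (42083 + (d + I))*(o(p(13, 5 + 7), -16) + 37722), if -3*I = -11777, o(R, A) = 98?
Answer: 8765314480/3 ≈ 2.9218e+9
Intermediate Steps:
p(E, f) = -119 + 7*E + 7*f (p(E, f) = -28 + 7*((E + f) - 13) = -28 + 7*(-13 + E + f) = -28 + (-91 + 7*E + 7*f) = -119 + 7*E + 7*f)
I = 11777/3 (I = -⅓*(-11777) = 11777/3 ≈ 3925.7)
d = 31246 (d = -4 + 2*(-125)² = -4 + 2*15625 = -4 + 31250 = 31246)
(42083 + (d + I))*(o(p(13, 5 + 7), -16) + 37722) = (42083 + (31246 + 11777/3))*(98 + 37722) = (42083 + 105515/3)*37820 = (231764/3)*37820 = 8765314480/3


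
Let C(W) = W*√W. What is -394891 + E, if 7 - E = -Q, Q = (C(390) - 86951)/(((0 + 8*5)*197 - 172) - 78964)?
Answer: -28137767353/71256 - 65*√390/11876 ≈ -3.9488e+5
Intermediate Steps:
C(W) = W^(3/2)
Q = 86951/71256 - 65*√390/11876 (Q = (390^(3/2) - 86951)/(((0 + 8*5)*197 - 172) - 78964) = (390*√390 - 86951)/(((0 + 40)*197 - 172) - 78964) = (-86951 + 390*√390)/((40*197 - 172) - 78964) = (-86951 + 390*√390)/((7880 - 172) - 78964) = (-86951 + 390*√390)/(7708 - 78964) = (-86951 + 390*√390)/(-71256) = (-86951 + 390*√390)*(-1/71256) = 86951/71256 - 65*√390/11876 ≈ 1.1122)
E = 585743/71256 - 65*√390/11876 (E = 7 - (-1)*(86951/71256 - 65*√390/11876) = 7 - (-86951/71256 + 65*√390/11876) = 7 + (86951/71256 - 65*√390/11876) = 585743/71256 - 65*√390/11876 ≈ 8.1122)
-394891 + E = -394891 + (585743/71256 - 65*√390/11876) = -28137767353/71256 - 65*√390/11876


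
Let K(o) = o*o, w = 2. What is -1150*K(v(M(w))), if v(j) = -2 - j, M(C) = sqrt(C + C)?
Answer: -18400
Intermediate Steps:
M(C) = sqrt(2)*sqrt(C) (M(C) = sqrt(2*C) = sqrt(2)*sqrt(C))
v(j) = -2 - j
K(o) = o**2
-1150*K(v(M(w))) = -1150*(-2 - sqrt(2)*sqrt(2))**2 = -1150*(-2 - 1*2)**2 = -1150*(-2 - 2)**2 = -1150*(-4)**2 = -1150*16 = -18400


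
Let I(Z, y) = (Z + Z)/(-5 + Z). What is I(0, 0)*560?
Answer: 0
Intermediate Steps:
I(Z, y) = 2*Z/(-5 + Z) (I(Z, y) = (2*Z)/(-5 + Z) = 2*Z/(-5 + Z))
I(0, 0)*560 = (2*0/(-5 + 0))*560 = (2*0/(-5))*560 = (2*0*(-⅕))*560 = 0*560 = 0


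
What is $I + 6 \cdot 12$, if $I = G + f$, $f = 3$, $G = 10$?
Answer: $85$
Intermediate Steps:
$I = 13$ ($I = 10 + 3 = 13$)
$I + 6 \cdot 12 = 13 + 6 \cdot 12 = 13 + 72 = 85$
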